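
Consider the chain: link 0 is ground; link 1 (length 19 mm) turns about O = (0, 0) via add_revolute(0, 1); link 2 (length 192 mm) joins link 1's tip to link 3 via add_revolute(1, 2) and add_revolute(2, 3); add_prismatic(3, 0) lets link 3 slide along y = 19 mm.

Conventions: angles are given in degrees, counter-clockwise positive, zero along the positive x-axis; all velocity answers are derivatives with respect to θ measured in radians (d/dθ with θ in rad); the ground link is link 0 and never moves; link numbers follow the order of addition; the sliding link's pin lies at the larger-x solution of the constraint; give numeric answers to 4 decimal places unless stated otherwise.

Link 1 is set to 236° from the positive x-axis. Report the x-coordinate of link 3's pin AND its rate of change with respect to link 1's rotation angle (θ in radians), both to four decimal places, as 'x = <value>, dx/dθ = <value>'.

geometry: r = 19 mm, L = 192 mm, e = 19 mm
crank pin P = (r cos θ, r sin θ) = (-10.624665, -15.751714)
h = r sin θ − e = -15.751714 − 19 = -34.751714
x = r cos θ + √(L² − h²) = -10.624665 + 188.828807 = 178.204142
dx/dθ = −r sin θ − h·r cos θ/√(L² − h²) (θ in radians; h = -34.751714) = 13.796370

x = 178.2041, dx/dθ = 13.7964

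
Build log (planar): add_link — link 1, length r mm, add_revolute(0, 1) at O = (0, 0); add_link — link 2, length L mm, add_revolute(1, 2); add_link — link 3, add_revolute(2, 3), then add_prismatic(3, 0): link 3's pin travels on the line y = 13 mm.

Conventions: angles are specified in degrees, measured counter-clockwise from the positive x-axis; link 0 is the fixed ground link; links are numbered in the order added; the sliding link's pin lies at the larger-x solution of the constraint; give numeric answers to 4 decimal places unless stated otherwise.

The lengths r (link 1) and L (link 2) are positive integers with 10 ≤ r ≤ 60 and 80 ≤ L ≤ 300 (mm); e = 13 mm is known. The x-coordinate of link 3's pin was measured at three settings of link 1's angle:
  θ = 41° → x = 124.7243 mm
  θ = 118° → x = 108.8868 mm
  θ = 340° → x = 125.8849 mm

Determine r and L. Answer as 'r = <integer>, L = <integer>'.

constraint per measurement: (x − r cos θ)² + (r sin θ − e)² = L²
subtracting the θ₁ and θ₂ equations cancels the r² and L² terms:
r = (x₁² − x₂²) / (2[(x₁cos θ₁ + e sin θ₁) − (x₂cos θ₂ + e sin θ₂)]) = 13.0000 → r = 13
L² = (x₁ − r cos θ₁)² + (r sin θ₁ − e)² = 13225.0068 → L = 115.0000 → L = 115
check at θ₃=340°: x = 125.8849 (printed 125.8849) ✓

r = 13, L = 115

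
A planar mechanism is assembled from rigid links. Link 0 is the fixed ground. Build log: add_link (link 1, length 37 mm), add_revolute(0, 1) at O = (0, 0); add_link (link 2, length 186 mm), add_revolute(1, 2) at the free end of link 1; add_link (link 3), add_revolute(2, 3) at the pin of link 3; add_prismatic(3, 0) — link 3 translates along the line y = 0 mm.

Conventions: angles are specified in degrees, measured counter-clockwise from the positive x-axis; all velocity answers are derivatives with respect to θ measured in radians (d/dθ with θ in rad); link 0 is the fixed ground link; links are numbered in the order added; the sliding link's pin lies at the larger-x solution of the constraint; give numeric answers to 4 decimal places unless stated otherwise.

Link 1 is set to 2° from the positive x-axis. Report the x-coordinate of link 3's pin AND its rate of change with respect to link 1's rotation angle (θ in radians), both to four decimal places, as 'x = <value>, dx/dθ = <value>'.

geometry: r = 37 mm, L = 186 mm, e = 0 mm
crank pin P = (r cos θ, r sin θ) = (36.977461, 1.291281)
h = r sin θ − e = 1.291281 − 0 = 1.291281
x = r cos θ + √(L² − h²) = 36.977461 + 185.995518 = 222.972978
dx/dθ = −r sin θ − h·r cos θ/√(L² − h²) (θ in radians; h = 1.291281) = -1.547999

x = 222.9730, dx/dθ = -1.5480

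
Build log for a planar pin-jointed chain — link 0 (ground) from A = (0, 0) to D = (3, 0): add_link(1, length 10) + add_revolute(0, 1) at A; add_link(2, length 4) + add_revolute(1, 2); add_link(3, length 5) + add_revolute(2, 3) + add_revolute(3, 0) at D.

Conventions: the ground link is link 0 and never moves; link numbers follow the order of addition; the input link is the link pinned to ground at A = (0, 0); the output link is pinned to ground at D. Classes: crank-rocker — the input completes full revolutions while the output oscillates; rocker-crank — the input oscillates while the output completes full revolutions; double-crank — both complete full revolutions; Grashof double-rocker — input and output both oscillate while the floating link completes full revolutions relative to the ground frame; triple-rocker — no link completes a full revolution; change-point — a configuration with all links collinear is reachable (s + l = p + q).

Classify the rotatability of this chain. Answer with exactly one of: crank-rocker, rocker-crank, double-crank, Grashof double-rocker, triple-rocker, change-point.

lengths: ground=3, input=10, coupler=4, output=5
sorted: s=3 (shortest), l=10 (longest), p+q=9
s + l = 13 vs p + q = 9
s + l > p + q → non-Grashof → no link fully rotates → triple-rocker

triple-rocker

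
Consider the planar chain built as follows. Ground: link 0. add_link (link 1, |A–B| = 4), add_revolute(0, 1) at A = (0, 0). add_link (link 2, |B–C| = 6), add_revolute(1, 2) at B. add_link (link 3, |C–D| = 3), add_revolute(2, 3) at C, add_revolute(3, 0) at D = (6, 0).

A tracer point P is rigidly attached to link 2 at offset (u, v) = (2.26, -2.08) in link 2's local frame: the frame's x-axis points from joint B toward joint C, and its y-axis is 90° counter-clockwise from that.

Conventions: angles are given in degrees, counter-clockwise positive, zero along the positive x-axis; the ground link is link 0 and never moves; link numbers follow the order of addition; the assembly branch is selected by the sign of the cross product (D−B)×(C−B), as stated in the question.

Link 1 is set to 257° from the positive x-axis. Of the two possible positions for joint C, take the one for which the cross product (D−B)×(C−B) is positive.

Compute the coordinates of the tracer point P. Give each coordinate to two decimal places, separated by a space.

A=(0,0), D=(6.00,0)
B = A + 4.00·(cos257°, sin257°) = (-0.8998, -3.8975)
|BD| = 7.9245
circle(B,6.00) ∩ circle(D,3.00): a=5.6658, h=1.9744
  candidates: C₊=(3.0623,0.6083) cross=15.646; C₋=(5.0045,-2.8300) cross=-15.646
  branch + wants cross > 0 → take C=(3.0623,0.6083) (cross=15.646)
ex = (C−B)/|BC| = (0.6604,0.7510); ey = (-0.7510,0.6604)
P = B + 2.26·ex + -2.08·ey = (2.1546,-3.5739)

2.15 -3.57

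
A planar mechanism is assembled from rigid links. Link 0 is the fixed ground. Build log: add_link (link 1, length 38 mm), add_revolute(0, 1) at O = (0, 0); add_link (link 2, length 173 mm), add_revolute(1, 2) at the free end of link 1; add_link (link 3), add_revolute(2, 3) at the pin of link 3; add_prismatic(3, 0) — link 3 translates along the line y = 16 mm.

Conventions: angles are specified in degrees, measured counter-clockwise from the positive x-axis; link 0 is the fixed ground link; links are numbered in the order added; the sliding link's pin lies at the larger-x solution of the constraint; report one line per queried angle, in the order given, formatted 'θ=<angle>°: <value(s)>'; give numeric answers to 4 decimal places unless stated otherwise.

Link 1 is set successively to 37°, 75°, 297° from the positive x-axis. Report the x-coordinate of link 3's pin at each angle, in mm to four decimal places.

geometry: r = 38 mm, L = 173 mm, e = 16 mm
θ=37°: crank pin P = (r cos θ, r sin θ) = (30.348149, 22.868971)
θ=37°: h = r sin θ − e = 22.868971 − 16 = 6.868971
θ=37°: x = r cos θ + √(L² − h²) = 30.348149 + 172.863580 = 203.211729
θ=75°: crank pin P = (r cos θ, r sin θ) = (9.835124, 36.705181)
θ=75°: h = r sin θ − e = 36.705181 − 16 = 20.705181
θ=75°: x = r cos θ + √(L² − h²) = 9.835124 + 171.756500 = 181.591624
θ=297°: crank pin P = (r cos θ, r sin θ) = (17.251639, -33.858248)
θ=297°: h = r sin θ − e = -33.858248 − 16 = -49.858248
θ=297°: x = r cos θ + √(L² − h²) = 17.251639 + 165.659757 = 182.911396

θ=37°: 203.2117
θ=75°: 181.5916
θ=297°: 182.9114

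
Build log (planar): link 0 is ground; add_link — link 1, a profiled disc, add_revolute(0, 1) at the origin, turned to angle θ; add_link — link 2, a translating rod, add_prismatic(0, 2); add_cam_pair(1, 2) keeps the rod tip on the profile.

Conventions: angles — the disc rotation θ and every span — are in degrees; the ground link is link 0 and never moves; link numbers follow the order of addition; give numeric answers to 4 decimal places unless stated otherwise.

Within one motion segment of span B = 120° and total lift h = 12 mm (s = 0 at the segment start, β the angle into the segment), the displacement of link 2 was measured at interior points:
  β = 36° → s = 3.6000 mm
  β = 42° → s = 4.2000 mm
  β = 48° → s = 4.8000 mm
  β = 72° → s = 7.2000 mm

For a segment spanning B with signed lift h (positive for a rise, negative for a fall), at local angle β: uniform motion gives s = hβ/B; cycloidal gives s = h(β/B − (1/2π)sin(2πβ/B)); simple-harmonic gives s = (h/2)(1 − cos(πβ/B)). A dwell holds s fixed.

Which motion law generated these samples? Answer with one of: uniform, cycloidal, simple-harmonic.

candidates at β/B = r: uniform s = h·r (linear in β); cycloidal s = h·(r − sin(2πr)/(2π)); simple-harmonic s = (h/2)(1 − cos(πr))
β=36°: printed 3.6000 | uniform 3.6000, cycloidal 1.7836, simple-harmonic 2.4733
β=42°: printed 4.2000 | uniform 4.2000, cycloidal 2.6549, simple-harmonic 3.2761
β=48°: printed 4.8000 | uniform 4.8000, cycloidal 3.6774, simple-harmonic 4.1459
β=72°: printed 7.2000 | uniform 7.2000, cycloidal 8.3226, simple-harmonic 7.8541
only one law matches every sample → uniform

uniform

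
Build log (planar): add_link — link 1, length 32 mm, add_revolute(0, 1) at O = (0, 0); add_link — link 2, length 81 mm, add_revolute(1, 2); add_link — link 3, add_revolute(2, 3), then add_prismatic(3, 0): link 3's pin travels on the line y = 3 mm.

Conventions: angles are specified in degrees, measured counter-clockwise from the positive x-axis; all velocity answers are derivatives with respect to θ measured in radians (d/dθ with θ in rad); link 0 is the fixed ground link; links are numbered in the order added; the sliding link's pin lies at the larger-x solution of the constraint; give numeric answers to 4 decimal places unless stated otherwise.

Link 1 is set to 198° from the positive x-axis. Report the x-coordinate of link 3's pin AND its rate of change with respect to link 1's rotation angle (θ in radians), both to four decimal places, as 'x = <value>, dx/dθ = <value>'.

geometry: r = 32 mm, L = 81 mm, e = 3 mm
crank pin P = (r cos θ, r sin θ) = (-30.433809, -9.888544)
h = r sin θ − e = -9.888544 − 3 = -12.888544
x = r cos θ + √(L² − h²) = -30.433809 + 79.968028 = 49.534219
dx/dθ = −r sin θ − h·r cos θ/√(L² − h²) (θ in radians; h = -12.888544) = 4.983490

x = 49.5342, dx/dθ = 4.9835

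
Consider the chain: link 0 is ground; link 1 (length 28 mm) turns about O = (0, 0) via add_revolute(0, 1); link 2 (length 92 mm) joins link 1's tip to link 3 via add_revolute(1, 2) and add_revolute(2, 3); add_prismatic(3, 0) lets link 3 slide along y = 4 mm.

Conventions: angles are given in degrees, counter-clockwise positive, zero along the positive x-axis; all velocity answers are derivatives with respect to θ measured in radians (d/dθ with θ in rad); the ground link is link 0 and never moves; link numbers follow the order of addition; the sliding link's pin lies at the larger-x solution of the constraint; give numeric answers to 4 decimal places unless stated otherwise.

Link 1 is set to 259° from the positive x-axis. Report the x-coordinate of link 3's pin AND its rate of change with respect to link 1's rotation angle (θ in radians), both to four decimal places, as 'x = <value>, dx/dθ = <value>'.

geometry: r = 28 mm, L = 92 mm, e = 4 mm
crank pin P = (r cos θ, r sin θ) = (-5.342652, -27.485561)
h = r sin θ − e = -27.485561 − 4 = -31.485561
x = r cos θ + √(L² − h²) = -5.342652 + 86.444545 = 81.101894
dx/dθ = −r sin θ − h·r cos θ/√(L² − h²) (θ in radians; h = -31.485561) = 25.539615

x = 81.1019, dx/dθ = 25.5396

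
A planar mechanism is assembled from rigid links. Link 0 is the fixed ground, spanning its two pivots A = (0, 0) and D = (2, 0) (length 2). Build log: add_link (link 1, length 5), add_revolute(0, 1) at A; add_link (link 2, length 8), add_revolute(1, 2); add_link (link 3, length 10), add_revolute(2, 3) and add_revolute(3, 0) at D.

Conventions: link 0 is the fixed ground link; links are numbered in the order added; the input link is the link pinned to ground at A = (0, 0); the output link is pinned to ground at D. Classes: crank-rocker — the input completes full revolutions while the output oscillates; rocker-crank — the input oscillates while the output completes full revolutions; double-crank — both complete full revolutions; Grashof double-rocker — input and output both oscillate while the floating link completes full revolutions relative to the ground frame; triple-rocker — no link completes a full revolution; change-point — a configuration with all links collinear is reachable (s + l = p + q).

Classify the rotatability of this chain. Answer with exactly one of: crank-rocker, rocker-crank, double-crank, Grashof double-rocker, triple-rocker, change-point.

lengths: ground=2, input=5, coupler=8, output=10
sorted: s=2 (shortest), l=10 (longest), p+q=13
s + l = 12 vs p + q = 13
s + l < p + q (Grashof) with shortest = ground link → double-crank

double-crank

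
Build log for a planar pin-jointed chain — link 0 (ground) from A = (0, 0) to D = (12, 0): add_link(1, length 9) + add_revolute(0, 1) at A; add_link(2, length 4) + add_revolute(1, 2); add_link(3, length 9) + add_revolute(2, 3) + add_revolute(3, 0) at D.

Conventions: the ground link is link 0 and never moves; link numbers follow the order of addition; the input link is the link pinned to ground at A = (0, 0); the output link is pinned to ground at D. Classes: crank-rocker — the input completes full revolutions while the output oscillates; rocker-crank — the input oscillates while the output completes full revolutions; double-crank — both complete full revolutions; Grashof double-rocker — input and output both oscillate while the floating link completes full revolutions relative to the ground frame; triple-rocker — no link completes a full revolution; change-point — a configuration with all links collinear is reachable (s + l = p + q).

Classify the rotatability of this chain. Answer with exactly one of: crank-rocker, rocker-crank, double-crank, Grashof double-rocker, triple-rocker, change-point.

lengths: ground=12, input=9, coupler=4, output=9
sorted: s=4 (shortest), l=12 (longest), p+q=18
s + l = 16 vs p + q = 18
s + l < p + q (Grashof) with shortest = coupler link → Grashof double-rocker

Grashof double-rocker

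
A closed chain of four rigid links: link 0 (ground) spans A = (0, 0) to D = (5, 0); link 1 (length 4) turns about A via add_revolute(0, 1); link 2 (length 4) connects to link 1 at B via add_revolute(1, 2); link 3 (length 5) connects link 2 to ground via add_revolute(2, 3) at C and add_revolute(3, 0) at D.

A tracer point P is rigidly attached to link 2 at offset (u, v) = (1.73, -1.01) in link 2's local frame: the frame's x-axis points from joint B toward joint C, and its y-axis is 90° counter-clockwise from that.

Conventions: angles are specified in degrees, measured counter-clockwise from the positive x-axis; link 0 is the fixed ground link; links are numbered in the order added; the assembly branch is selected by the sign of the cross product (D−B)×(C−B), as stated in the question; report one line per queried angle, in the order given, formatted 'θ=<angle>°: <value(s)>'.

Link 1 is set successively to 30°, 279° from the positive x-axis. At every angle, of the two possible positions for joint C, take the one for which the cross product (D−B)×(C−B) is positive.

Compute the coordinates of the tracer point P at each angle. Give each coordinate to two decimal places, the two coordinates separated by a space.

A=(0,0), D=(5.00,0)
θ=30°: B = A + 4.00·(cos30°, sin30°) = (3.4641, 2.0000)
θ=30°: |BD| = 2.5217
θ=30°: circle(B,4.00) ∩ circle(D,5.00): a=-0.5237, h=3.9656
θ=30°:   candidates: C₊=(6.2903,4.8306) cross=10.000; C₋=(0.0000,0.0000) cross=-10.000
θ=30°:   branch + wants cross > 0 → take C=(6.2903,4.8306) (cross=10.000)
θ=30°: ex = (C−B)/|BC| = (0.7066,0.7077); ey = (-0.7077,0.7066)
θ=30°: P = B + 1.73·ex + -1.01·ey = (5.4012,2.5106)
θ=279°: B = A + 4.00·(cos279°, sin279°) = (0.6257, -3.9508)
θ=279°: |BD| = 5.8943
θ=279°: circle(B,4.00) ∩ circle(D,5.00): a=2.1837, h=3.3513
θ=279°:   candidates: C₊=(0.0000,0.0000) cross=19.754; C₋=(4.4926,-4.9742) cross=-19.754
θ=279°:   branch + wants cross > 0 → take C=(0.0000,0.0000) (cross=19.754)
θ=279°: ex = (C−B)/|BC| = (-0.1564,0.9877); ey = (-0.9877,-0.1564)
θ=279°: P = B + 1.73·ex + -1.01·ey = (1.3527,-2.0841)

θ=30°: 5.40 2.51
θ=279°: 1.35 -2.08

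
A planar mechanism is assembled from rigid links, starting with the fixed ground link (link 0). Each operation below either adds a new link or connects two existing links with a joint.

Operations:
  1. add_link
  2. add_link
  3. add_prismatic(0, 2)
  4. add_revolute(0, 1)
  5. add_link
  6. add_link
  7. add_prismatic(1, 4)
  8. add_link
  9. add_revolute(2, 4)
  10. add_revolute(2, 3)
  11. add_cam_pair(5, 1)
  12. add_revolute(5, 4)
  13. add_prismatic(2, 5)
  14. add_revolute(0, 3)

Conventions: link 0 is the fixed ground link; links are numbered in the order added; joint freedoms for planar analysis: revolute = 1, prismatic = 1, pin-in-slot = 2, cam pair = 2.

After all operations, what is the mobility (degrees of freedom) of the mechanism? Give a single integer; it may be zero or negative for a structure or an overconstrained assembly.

L=1 J1=0 J2=0
add link → L=2 J1=0 J2=0
add link → L=3 J1=0 J2=0
P@0,2 dof=1 J1 → L=3 J1=1 J2=0
R@0,1 dof=1 J1 → L=3 J1=2 J2=0
add link → L=4 J1=2 J2=0
add link → L=5 J1=2 J2=0
P@1,4 dof=1 J1 → L=5 J1=3 J2=0
add link → L=6 J1=3 J2=0
R@2,4 dof=1 J1 → L=6 J1=4 J2=0
R@2,3 dof=1 J1 → L=6 J1=5 J2=0
C@5,1 dof=2 J2 → L=6 J1=5 J2=1
R@5,4 dof=1 J1 → L=6 J1=6 J2=1
P@2,5 dof=1 J1 → L=6 J1=7 J2=1
R@0,3 dof=1 J1 → L=6 J1=8 J2=1
M=3(L−1)−2J1−J2=3·5−2·8−1=-2

M = -2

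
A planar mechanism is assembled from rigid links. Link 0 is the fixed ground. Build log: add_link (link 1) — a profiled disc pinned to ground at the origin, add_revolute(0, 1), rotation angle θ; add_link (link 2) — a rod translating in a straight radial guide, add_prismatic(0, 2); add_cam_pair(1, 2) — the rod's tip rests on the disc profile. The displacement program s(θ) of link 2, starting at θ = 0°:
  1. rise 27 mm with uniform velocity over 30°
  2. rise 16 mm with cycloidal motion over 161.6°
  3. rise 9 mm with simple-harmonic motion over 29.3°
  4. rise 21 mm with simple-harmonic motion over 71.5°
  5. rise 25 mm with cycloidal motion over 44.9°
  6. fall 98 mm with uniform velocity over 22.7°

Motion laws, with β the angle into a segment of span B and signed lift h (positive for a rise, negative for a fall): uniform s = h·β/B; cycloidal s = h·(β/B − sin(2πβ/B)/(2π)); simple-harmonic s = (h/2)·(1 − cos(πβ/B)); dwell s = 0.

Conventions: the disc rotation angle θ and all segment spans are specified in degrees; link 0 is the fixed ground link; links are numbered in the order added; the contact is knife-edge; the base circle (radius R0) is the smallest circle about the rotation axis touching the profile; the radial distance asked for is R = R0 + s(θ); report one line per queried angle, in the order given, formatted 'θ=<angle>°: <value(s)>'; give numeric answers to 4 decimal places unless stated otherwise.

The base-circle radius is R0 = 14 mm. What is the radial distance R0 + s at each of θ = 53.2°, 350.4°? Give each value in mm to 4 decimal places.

seg 1 [0°–30°] uniform, h=27: full span → s += 27 → s = 27.0000
seg 2 [30°–191.6°] cycloidal, h=16: θ=53.2° here. β=23.2, B=161.6. 16·(0.1436 − sin(2π·0.1436)/(2π)) = 0.2991 → s = 27.2991
seg 2 [30°–191.6°] cycloidal, h=16: full span → s += 16 → s = 43.0000
seg 3 [191.6°–220.9°] simple-harmonic, h=9: full span → s += 9 → s = 52.0000
seg 4 [220.9°–292.4°] simple-harmonic, h=21: full span → s += 21 → s = 73.0000
seg 5 [292.4°–337.3°] cycloidal, h=25: full span → s += 25 → s = 98.0000
seg 6 [337.3°–360°] uniform, h=-98: θ=350.4° here. β=13.1, B=22.7. -98·13.1/22.7 = -56.5551 → s = 41.4449
θ=53.2°: R = R0 + s = 14 + 27.2991 = 41.2991
θ=350.4°: R = R0 + s = 14 + 41.4449 = 55.4449

θ=53.2°: 41.2991
θ=350.4°: 55.4449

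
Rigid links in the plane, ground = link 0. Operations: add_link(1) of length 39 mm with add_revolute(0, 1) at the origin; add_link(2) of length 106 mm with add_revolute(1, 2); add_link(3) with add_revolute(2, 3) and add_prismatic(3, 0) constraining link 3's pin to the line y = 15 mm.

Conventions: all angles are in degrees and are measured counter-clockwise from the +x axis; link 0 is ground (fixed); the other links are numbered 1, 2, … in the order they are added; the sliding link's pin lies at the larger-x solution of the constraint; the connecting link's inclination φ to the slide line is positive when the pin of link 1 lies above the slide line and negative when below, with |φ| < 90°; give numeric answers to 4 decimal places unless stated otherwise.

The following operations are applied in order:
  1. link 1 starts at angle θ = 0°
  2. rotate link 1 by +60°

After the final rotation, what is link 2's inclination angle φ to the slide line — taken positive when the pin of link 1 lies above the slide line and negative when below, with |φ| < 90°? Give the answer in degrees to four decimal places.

geometry: r = 39 mm, L = 106 mm, e = 15 mm; θ starts at 0°
rotate link 1 by +60°: θ ← 0° +60° = 60°
h = r sin θ − e = 33.774991 − 15 = 18.774991
sin φ = h / L = 18.774991 / 106 = 0.17712255
φ = arcsin(0.17712255) = 10.202201°

10.2022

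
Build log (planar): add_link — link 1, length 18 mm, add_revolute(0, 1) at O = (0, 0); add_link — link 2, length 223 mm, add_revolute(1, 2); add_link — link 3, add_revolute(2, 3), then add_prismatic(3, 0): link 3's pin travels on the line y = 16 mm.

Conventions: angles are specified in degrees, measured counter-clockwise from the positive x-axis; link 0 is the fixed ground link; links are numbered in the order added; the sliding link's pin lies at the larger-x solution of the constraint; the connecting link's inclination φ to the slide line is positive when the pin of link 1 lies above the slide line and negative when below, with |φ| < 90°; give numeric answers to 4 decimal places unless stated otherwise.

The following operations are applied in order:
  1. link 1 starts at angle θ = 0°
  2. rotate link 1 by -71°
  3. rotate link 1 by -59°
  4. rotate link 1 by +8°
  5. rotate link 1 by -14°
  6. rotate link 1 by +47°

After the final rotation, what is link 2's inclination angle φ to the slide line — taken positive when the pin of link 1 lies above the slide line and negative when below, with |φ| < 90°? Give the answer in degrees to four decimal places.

geometry: r = 18 mm, L = 223 mm, e = 16 mm; θ starts at 0°
rotate link 1 by -71°: θ ← 0° -71° = -71°
rotate link 1 by -59°: θ ← -71° -59° = -130°
rotate link 1 by +8°: θ ← -130° +8° = -122°
rotate link 1 by -14°: θ ← -122° -14° = -136°
rotate link 1 by +47°: θ ← -136° +47° = -89°
h = r sin θ − e = -17.997259 − 16 = -33.997259
sin φ = h / L = -33.997259 / 223 = -0.15245407
φ = arcsin(-0.15245407) = -8.769171°

-8.7692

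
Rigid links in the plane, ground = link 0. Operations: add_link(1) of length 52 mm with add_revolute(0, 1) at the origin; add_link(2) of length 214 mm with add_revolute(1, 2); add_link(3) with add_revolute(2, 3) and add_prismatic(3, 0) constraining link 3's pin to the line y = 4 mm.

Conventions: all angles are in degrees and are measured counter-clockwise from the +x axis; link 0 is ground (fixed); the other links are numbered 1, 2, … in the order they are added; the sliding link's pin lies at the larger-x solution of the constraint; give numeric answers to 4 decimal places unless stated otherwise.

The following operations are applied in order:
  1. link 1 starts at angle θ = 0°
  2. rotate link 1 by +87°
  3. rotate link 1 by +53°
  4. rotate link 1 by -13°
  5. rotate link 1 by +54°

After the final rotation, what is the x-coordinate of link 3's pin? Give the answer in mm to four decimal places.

geometry: r = 52 mm, L = 214 mm, e = 4 mm; θ starts at 0°
rotate link 1 by +87°: θ ← 0° +87° = 87°
rotate link 1 by +53°: θ ← 87° +53° = 140°
rotate link 1 by -13°: θ ← 140° -13° = 127°
rotate link 1 by +54°: θ ← 127° +54° = 181°
crank pin P = (r cos θ, r sin θ) = (-51.992080, -0.907525)
h = r sin θ − e = -0.907525 − 4 = -4.907525
x = r cos θ + √(L² − h²) = -51.992080 + 213.943722 = 161.951642

161.9516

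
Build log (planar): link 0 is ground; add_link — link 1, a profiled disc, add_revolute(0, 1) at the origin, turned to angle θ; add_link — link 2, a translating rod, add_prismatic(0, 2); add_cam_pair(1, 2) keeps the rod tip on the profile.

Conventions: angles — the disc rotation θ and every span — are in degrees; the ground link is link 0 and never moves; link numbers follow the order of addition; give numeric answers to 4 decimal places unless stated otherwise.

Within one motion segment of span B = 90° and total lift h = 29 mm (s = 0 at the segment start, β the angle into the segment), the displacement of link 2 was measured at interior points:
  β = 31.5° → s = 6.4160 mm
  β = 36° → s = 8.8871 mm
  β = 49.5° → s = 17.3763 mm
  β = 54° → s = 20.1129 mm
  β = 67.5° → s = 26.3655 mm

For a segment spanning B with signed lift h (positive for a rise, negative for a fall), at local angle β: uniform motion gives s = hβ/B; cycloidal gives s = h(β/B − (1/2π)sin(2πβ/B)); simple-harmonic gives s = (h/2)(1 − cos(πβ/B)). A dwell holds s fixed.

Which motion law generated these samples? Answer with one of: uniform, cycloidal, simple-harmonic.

candidates at β/B = r: uniform s = h·r (linear in β); cycloidal s = h·(r − sin(2πr)/(2π)); simple-harmonic s = (h/2)(1 − cos(πr))
β=31.5°: printed 6.4160 | uniform 10.1500, cycloidal 6.4160, simple-harmonic 7.9171
β=36°: printed 8.8871 | uniform 11.6000, cycloidal 8.8871, simple-harmonic 10.0193
β=49.5°: printed 17.3763 | uniform 15.9500, cycloidal 17.3763, simple-harmonic 16.7683
β=54°: printed 20.1129 | uniform 17.4000, cycloidal 20.1129, simple-harmonic 18.9807
β=67.5°: printed 26.3655 | uniform 21.7500, cycloidal 26.3655, simple-harmonic 24.7530
only one law matches every sample → cycloidal

cycloidal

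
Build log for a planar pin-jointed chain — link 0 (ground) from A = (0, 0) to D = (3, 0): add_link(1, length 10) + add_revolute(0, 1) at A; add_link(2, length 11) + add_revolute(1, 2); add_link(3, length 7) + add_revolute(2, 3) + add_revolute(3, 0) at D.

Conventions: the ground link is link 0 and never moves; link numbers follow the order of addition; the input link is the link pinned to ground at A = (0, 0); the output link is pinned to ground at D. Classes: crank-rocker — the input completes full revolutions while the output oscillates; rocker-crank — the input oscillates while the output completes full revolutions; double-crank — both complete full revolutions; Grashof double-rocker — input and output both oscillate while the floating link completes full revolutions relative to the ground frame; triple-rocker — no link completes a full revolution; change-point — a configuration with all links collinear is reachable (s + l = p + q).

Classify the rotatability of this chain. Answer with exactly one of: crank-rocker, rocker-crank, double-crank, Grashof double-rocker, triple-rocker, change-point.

lengths: ground=3, input=10, coupler=11, output=7
sorted: s=3 (shortest), l=11 (longest), p+q=17
s + l = 14 vs p + q = 17
s + l < p + q (Grashof) with shortest = ground link → double-crank

double-crank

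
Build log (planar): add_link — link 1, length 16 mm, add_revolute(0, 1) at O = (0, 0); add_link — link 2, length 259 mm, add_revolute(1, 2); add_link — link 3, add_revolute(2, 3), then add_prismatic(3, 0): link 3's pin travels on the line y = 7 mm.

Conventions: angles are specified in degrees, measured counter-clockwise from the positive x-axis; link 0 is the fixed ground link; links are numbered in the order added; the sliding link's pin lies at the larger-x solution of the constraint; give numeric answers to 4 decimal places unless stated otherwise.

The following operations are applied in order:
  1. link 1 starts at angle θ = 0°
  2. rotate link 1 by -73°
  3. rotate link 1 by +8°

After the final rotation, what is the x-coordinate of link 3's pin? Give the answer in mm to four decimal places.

geometry: r = 16 mm, L = 259 mm, e = 7 mm; θ starts at 0°
rotate link 1 by -73°: θ ← 0° -73° = -73°
rotate link 1 by +8°: θ ← -73° +8° = -65°
crank pin P = (r cos θ, r sin θ) = (6.761892, -14.500925)
h = r sin θ − e = -14.500925 − 7 = -21.500925
x = r cos θ + √(L² − h²) = 6.761892 + 258.106006 = 264.867898

264.8679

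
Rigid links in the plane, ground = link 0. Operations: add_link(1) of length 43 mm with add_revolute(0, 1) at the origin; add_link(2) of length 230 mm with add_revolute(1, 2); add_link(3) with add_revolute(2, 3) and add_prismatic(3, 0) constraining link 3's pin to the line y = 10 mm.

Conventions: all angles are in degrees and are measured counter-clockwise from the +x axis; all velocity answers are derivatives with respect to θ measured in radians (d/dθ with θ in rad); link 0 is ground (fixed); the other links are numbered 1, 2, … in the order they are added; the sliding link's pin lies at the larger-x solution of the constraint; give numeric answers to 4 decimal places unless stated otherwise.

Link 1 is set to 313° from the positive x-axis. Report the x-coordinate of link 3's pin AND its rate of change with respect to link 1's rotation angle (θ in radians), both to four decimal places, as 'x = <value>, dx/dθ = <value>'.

geometry: r = 43 mm, L = 230 mm, e = 10 mm
crank pin P = (r cos θ, r sin θ) = (29.325929, -31.448209)
h = r sin θ − e = -31.448209 − 10 = -41.448209
x = r cos θ + √(L² − h²) = 29.325929 + 226.234493 = 255.560423
dx/dθ = −r sin θ − h·r cos θ/√(L² − h²) (θ in radians; h = -41.448209) = 36.820985

x = 255.5604, dx/dθ = 36.8210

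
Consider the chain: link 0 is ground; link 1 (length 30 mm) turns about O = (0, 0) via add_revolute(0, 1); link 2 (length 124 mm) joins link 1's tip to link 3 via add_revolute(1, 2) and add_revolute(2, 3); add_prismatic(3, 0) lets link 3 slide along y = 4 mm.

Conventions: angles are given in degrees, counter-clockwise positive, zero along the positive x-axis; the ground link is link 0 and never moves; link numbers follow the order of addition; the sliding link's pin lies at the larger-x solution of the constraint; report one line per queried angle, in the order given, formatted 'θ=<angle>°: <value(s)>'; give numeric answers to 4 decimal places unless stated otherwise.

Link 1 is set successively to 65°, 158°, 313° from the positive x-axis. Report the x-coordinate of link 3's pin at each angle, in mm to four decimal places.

geometry: r = 30 mm, L = 124 mm, e = 4 mm
θ=65°: crank pin P = (r cos θ, r sin θ) = (12.678548, 27.189234)
θ=65°: h = r sin θ − e = 27.189234 − 4 = 23.189234
θ=65°: x = r cos θ + √(L² − h²) = 12.678548 + 121.812394 = 134.490942
θ=158°: crank pin P = (r cos θ, r sin θ) = (-27.815516, 11.238198)
θ=158°: h = r sin θ − e = 11.238198 − 4 = 7.238198
θ=158°: x = r cos θ + √(L² − h²) = -27.815516 + 123.788564 = 95.973048
θ=313°: crank pin P = (r cos θ, r sin θ) = (20.459951, -21.940611)
θ=313°: h = r sin θ − e = -21.940611 − 4 = -25.940611
θ=313°: x = r cos θ + √(L² − h²) = 20.459951 + 121.256277 = 141.716228

θ=65°: 134.4909
θ=158°: 95.9730
θ=313°: 141.7162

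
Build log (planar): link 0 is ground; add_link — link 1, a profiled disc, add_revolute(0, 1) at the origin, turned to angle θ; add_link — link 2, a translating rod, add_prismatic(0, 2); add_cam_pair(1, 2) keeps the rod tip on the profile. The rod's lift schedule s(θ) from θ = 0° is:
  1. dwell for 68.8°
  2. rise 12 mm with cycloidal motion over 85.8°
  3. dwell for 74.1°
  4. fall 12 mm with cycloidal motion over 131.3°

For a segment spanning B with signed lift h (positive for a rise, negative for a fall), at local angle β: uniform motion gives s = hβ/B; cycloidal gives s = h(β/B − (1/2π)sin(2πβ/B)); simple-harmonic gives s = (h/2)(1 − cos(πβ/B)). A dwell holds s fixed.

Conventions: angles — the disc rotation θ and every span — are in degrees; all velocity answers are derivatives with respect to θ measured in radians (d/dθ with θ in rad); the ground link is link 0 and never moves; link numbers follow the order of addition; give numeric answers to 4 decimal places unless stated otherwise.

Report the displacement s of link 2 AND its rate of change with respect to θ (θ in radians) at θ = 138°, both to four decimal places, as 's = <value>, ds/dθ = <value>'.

seg 1 [0°–68.8°] dwell: s stays 0.0000
seg 2 [68.8°–154.6°] cycloidal, h=12: θ=138° here. β=69.2, B=85.8. 12·(0.8065 − sin(2π·0.8065)/(2π)) = 11.4690 → s = 11.4690
velocity in seg [68.8°–154.6°] (cycloidal), θ in radians: β = 69.2° = 1.2078 rad, B = 85.8° = 1.4975 rad; ds/dθ = (h/B)(1 − cos(2πβ/B)) = (12/1.4975)(1 − cos(2π·0.8065)) = 5.226751 mm/rad

s = 11.4690, ds/dθ = 5.2268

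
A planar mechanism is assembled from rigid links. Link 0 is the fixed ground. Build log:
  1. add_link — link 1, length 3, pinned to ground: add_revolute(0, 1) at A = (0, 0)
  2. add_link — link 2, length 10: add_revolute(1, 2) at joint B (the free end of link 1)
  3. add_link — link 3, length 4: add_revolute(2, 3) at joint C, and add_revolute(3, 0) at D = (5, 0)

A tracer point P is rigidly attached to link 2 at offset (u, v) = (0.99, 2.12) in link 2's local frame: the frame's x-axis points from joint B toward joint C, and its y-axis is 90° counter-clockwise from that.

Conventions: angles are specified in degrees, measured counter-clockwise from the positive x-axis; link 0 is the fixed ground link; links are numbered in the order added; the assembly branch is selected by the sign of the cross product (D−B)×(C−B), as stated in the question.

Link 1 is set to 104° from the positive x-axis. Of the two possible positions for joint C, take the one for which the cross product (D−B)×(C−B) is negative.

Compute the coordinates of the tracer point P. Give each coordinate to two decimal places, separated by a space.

A=(0,0), D=(5.00,0)
B = A + 3.00·(cos104°, sin104°) = (-0.7258, 2.9109)
|BD| = 6.4232
circle(B,10.00) ∩ circle(D,4.00): a=9.7504, h=2.2203
  candidates: C₊=(8.9721,0.4714) cross=14.262; C₋=(6.9597,-3.4871) cross=-14.262
  branch - wants cross < 0 → take C=(6.9597,-3.4871) (cross=-14.262)
ex = (C−B)/|BC| = (0.7685,-0.6398); ey = (0.6398,0.7685)
P = B + 0.99·ex + 2.12·ey = (1.3915,3.9068)

1.39 3.91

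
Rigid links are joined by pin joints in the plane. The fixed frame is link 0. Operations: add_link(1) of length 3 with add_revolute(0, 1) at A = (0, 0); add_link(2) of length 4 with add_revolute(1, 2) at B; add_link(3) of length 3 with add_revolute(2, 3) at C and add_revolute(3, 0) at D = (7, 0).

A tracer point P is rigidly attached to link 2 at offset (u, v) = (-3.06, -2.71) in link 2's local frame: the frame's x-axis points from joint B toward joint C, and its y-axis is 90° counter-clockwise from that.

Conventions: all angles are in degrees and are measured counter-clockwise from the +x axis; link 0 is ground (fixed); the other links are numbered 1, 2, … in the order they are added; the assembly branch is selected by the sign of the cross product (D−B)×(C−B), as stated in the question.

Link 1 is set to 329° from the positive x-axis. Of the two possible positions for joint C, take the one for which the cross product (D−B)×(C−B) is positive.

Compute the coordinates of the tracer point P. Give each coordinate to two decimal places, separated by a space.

A=(0,0), D=(7.00,0)
B = A + 3.00·(cos329°, sin329°) = (2.5715, -1.5451)
|BD| = 4.6903
circle(B,4.00) ∩ circle(D,3.00): a=3.0914, h=2.5384
  candidates: C₊=(4.6541,1.8700) cross=11.906; C₋=(6.3265,-2.9234) cross=-11.906
  branch + wants cross > 0 → take C=(4.6541,1.8700) (cross=11.906)
ex = (C−B)/|BC| = (0.5207,0.8538); ey = (-0.8538,0.5207)
P = B + -3.06·ex + -2.71·ey = (3.2920,-5.5686)

3.29 -5.57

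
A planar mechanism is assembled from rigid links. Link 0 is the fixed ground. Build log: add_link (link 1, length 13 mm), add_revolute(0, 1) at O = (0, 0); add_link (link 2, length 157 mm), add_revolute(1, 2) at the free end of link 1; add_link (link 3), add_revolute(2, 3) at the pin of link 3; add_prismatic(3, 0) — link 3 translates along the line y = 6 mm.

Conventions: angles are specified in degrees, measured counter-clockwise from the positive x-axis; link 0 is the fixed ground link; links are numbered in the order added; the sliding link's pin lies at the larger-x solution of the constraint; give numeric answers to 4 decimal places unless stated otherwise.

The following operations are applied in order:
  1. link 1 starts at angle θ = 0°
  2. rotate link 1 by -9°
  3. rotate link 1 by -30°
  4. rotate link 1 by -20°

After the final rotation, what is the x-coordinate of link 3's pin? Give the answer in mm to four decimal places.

geometry: r = 13 mm, L = 157 mm, e = 6 mm; θ starts at 0°
rotate link 1 by -9°: θ ← 0° -9° = -9°
rotate link 1 by -30°: θ ← -9° -30° = -39°
rotate link 1 by -20°: θ ← -39° -20° = -59°
crank pin P = (r cos θ, r sin θ) = (6.695495, -11.143175)
h = r sin θ − e = -11.143175 − 6 = -17.143175
x = r cos θ + √(L² − h²) = 6.695495 + 156.061243 = 162.756738

162.7567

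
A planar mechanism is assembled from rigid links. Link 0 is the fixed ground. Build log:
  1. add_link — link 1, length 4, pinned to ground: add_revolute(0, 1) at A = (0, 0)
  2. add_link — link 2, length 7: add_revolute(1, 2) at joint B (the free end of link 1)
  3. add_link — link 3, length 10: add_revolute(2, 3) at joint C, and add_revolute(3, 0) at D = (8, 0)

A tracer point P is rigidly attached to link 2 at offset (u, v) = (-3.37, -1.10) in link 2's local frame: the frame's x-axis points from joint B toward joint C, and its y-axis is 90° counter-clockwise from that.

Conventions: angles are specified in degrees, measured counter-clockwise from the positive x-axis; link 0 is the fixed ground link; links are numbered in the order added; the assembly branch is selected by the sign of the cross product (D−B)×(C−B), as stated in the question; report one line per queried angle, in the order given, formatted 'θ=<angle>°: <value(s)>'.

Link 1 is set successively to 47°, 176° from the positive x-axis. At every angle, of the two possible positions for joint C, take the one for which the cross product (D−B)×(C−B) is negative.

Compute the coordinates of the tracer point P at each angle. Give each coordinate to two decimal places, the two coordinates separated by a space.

A=(0,0), D=(8.00,0)
θ=47°: B = A + 4.00·(cos47°, sin47°) = (2.7280, 2.9254)
θ=47°: |BD| = 6.0293
θ=47°: circle(B,7.00) ∩ circle(D,10.00): a=-1.2147, h=6.8938
θ=47°:   candidates: C₊=(5.0107,9.5428) cross=41.565; C₋=(-1.6791,-2.5131) cross=-41.565
θ=47°:   branch - wants cross < 0 → take C=(-1.6791,-2.5131) (cross=-41.565)
θ=47°: ex = (C−B)/|BC| = (-0.6296,-0.7769); ey = (0.7769,-0.6296)
θ=47°: P = B + -3.37·ex + -1.10·ey = (3.9950,6.2362)
θ=176°: B = A + 4.00·(cos176°, sin176°) = (-3.9903, 0.2790)
θ=176°: |BD| = 11.9935
θ=176°: circle(B,7.00) ∩ circle(D,10.00): a=3.8706, h=5.8325
θ=176°:   candidates: C₊=(0.0150,6.0199) cross=69.953; C₋=(-0.2564,-5.6420) cross=-69.953
θ=176°:   branch - wants cross < 0 → take C=(-0.2564,-5.6420) (cross=-69.953)
θ=176°: ex = (C−B)/|BC| = (0.5334,-0.8459); ey = (0.8459,0.5334)
θ=176°: P = B + -3.37·ex + -1.10·ey = (-6.7183,2.5428)

θ=47°: 4.00 6.24
θ=176°: -6.72 2.54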